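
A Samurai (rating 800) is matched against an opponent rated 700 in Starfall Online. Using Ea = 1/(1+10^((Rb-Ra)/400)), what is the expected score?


Elo expected score: Ea = 1/(1 + 10^((Rb-Ra)/400))
Rb - Ra = 700 - 800 = -100
(Rb-Ra)/400 = -100/400 = -0.25
10^-0.25 = 0.562341
Ea = 1/(1 + 0.562341) = 1/1.562341 = 0.6401

0.6401


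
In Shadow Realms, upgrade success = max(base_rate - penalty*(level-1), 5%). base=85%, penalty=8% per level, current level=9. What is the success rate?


raw_rate = 85 - 8 * (9 - 1)
= 85 - 8 * 8
= 85 - 64
= 21
Apply floor: max(21, 5) = 21%

21%


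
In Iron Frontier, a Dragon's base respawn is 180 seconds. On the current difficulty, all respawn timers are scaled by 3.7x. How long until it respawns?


Respawn time = base * multiplier
= 180 * 3.7
= 666.0 seconds

666.0 seconds


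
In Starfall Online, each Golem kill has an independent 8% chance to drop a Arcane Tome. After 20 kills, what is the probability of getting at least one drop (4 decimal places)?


P(at least one) = 1 - P(none) = 1 - (1-p)^n
p = 8/100 = 0.08
1 - p = 0.92
(1 - p)^20 = 0.92^20 = 0.188693
P(at least one) = 1 - 0.188693 = 0.8113

0.8113


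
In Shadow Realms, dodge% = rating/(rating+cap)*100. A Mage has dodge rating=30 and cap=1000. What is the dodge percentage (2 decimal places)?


dodge% = 30 / (30 + 1000) * 100
= 30 / 1030 * 100
= 0.029126 * 100
= 2.91%

2.91%


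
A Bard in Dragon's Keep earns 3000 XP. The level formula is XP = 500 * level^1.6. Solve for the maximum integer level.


XP = 500 * level^1.6, so level = (XP / 500)^(1/1.6)
= (3000 / 500)^(1/1.6)
= 6.0^0.625
= 3.0644
Floor: level = 3

level 3


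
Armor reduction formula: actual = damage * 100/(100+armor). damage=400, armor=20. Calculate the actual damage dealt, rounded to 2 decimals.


actual = 400 * 100 / (100 + 20)
= 400 * 100 / 120
= 40000 / 120
= 333.33

333.33 damage


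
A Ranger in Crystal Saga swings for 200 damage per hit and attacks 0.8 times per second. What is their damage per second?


DPS = damage * attack_speed
= 200 * 0.8
= 160.0

160.0 DPS


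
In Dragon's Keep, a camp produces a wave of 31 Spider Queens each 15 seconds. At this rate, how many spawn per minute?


Spawns per minute = count * (60 / interval)
= 31 * (60 / 15)
= 31 * 4.0
= 124.0

124.0 per minute


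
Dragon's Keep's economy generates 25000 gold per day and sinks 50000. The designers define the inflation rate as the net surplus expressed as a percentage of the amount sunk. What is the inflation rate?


Net gold = 25000 - 50000 = -25000
Inflation rate = net / sunk * 100 = -25000 / 50000 * 100
= -0.5 * 100
= -50.00%

-50.00%


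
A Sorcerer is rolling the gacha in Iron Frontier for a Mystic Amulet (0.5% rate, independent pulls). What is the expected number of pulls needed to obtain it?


Expected pulls for a geometric distribution = 1/p = 100 / rate%
= 100 / 0.5
= 200.0

200.0 pulls


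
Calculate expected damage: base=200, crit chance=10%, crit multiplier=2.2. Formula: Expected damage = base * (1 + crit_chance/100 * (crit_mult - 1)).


E[dmg] = base * (1 + crit_chance * (crit_mult - 1))
cc as decimal = 10/100 = 0.1
cm - 1 = 2.2 - 1 = 1.2
Bonus factor = 0.1 * 1.2 = 0.12
Total multiplier = 1 + 0.12 = 1.12
Expected damage = 200 * 1.12 = 224.00

224.00 damage


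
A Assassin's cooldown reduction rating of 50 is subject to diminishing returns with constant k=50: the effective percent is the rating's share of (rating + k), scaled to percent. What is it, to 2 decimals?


effective% = rating / (rating + k) * 100
= 50 / (50 + 50) * 100
= 50 / 100 * 100
= 0.5 * 100
= 50.00%

50.00%


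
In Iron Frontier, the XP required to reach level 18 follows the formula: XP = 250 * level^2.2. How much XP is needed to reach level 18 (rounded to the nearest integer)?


XP = 250 * level^2.2
Substitute level = 18:
XP = 250 * 18^2.2
= 250 * 577.5632
= 144391

144391 XP


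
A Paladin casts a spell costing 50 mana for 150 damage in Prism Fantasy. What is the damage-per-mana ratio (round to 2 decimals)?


Efficiency = damage / mana
= 150 / 50
= 3.00

3.00 dmg/mana


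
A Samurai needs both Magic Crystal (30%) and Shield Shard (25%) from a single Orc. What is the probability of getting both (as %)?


For independent events, P(both) = P(A) * P(B)
= 30% * 25%
= 750 / 100 %
= 7.5%

7.5%


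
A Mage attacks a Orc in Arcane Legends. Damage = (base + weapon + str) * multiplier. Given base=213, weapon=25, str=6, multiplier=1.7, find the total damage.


Sum base + weapon + str = 213 + 25 + 6 = 244
Multiply by 1.7:
244 * 1.7 = 414.8

414.8 damage


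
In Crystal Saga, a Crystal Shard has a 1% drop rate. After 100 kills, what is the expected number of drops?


Expected drops = kills * (drop_rate / 100)
= 100 * (1 / 100)
= 100 * 0.01
= 1.0

1.0 drops


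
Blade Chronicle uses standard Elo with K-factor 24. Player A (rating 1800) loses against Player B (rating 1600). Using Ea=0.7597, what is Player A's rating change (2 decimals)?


Elo update: delta = K * (S - Ea), where S = 0 (loses)
S - Ea = 0 - 0.7597 = -0.7597
Rating change = 24 * -0.7597
= -18.23

-18.23 rating points


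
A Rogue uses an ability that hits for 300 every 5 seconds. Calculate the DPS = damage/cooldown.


DPS = damage / cooldown
= 300 / 5
= 60.00

60.00 DPS


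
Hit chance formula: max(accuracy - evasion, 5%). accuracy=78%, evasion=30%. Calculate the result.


accuracy - evasion = 78 - 30 = 48
Apply floor: max(48, 5) = 48
Hit chance = 48%

48%


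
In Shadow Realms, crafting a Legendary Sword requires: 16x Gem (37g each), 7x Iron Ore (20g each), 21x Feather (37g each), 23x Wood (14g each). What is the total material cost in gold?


Cost breakdown:
  Gem: 16 * 37 = 592
  Iron Ore: 7 * 20 = 140
  Feather: 21 * 37 = 777
  Wood: 23 * 14 = 322
Total = 592 + 140 + 777 + 322 = 1831

1831 gold


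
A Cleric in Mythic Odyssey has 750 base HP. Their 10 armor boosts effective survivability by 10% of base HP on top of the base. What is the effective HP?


EHP = 750 * (1 + 10/100)
= 750 * (1 + 0.1)
= 750 * 1.1
= 825.0

825.0 EHP


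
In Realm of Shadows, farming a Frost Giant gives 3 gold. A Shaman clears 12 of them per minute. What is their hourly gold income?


Gold per minute = 3 * 12 = 36
Gold per hour = 36 * 60 = 2160

2160 gold/hour


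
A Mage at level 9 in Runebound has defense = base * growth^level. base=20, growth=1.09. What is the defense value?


value = base * growth^level
= 20 * 1.09^9
= 20 * 2.171893
= 43.44

43.44 defense


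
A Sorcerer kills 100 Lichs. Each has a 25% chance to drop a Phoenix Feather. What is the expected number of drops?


Expected drops = kills * (drop_rate / 100)
= 100 * (25 / 100)
= 100 * 0.25
= 25.0

25.0 drops


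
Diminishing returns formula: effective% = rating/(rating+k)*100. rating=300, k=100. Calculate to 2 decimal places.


effective% = rating / (rating + k) * 100
= 300 / (300 + 100) * 100
= 300 / 400 * 100
= 0.75 * 100
= 75.00%

75.00%


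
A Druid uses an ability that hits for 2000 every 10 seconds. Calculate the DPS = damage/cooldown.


DPS = damage / cooldown
= 2000 / 10
= 200.00

200.00 DPS


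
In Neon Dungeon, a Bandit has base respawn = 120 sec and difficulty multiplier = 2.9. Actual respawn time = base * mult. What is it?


Respawn time = base * multiplier
= 120 * 2.9
= 348.0 seconds

348.0 seconds


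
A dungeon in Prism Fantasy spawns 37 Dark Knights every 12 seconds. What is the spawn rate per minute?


Spawns per minute = count * (60 / interval)
= 37 * (60 / 12)
= 37 * 5.0
= 185.0

185.0 per minute


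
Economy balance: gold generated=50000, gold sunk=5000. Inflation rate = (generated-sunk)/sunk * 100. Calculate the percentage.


Net gold = 50000 - 5000 = 45000
Inflation rate = net / sunk * 100 = 45000 / 5000 * 100
= 9.0 * 100
= 900.00%

900.00%


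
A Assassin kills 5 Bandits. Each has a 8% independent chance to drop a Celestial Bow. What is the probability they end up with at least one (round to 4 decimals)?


P(at least one) = 1 - P(none) = 1 - (1-p)^n
p = 8/100 = 0.08
1 - p = 0.92
(1 - p)^5 = 0.92^5 = 0.659082
P(at least one) = 1 - 0.659082 = 0.3409

0.3409


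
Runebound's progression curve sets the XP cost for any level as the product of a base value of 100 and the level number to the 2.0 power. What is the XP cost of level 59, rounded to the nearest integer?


XP = 100 * level^2.0
Substitute level = 59:
XP = 100 * 59^2.0
= 100 * 3481.0
= 348100

348100 XP


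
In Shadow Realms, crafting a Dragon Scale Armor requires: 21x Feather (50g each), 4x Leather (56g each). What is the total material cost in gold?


Cost breakdown:
  Feather: 21 * 50 = 1050
  Leather: 4 * 56 = 224
Total = 1050 + 224 = 1274

1274 gold


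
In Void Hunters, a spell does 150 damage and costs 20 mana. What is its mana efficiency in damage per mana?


Efficiency = damage / mana
= 150 / 20
= 7.50

7.50 dmg/mana


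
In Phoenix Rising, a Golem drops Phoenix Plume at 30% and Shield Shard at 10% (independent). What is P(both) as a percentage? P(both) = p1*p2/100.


For independent events, P(both) = P(A) * P(B)
= 30% * 10%
= 300 / 100 %
= 3.0%

3.0%


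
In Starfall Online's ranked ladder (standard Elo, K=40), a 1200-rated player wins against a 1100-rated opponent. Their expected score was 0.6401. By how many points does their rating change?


Elo update: delta = K * (S - Ea), where S = 1 (wins)
S - Ea = 1 - 0.6401 = 0.3599
Rating change = 40 * 0.3599
= 14.40

14.40 rating points


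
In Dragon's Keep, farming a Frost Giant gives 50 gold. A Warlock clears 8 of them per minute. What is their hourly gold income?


Gold per minute = 50 * 8 = 400
Gold per hour = 400 * 60 = 24000

24000 gold/hour


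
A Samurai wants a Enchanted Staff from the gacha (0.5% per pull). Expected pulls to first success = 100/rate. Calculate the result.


Expected pulls for a geometric distribution = 1/p = 100 / rate%
= 100 / 0.5
= 200.0

200.0 pulls


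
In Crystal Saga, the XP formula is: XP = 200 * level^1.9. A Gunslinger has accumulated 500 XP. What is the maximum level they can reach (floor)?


XP = 200 * level^1.9, so level = (XP / 200)^(1/1.9)
= (500 / 200)^(1/1.9)
= 2.5^0.5263
= 1.6197
Floor: level = 1

level 1


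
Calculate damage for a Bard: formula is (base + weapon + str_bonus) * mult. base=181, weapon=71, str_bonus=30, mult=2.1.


Sum base + weapon + str = 181 + 71 + 30 = 282
Multiply by 2.1:
282 * 2.1 = 592.2

592.2 damage


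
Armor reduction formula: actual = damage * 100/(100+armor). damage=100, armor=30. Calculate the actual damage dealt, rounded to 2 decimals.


actual = 100 * 100 / (100 + 30)
= 100 * 100 / 130
= 10000 / 130
= 76.92

76.92 damage


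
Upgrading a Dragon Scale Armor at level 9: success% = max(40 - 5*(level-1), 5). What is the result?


raw_rate = 40 - 5 * (9 - 1)
= 40 - 5 * 8
= 40 - 40
= 0
Apply floor: max(0, 5) = 5%

5%


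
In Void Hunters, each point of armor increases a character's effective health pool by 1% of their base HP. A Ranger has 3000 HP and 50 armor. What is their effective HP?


EHP = 3000 * (1 + 50/100)
= 3000 * (1 + 0.5)
= 3000 * 1.5
= 4500.0

4500.0 EHP


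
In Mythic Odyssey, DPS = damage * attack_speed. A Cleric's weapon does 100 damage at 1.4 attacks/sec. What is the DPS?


DPS = damage * attack_speed
= 100 * 1.4
= 140.0

140.0 DPS


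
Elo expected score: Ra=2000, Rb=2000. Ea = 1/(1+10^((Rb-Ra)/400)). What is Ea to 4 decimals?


Elo expected score: Ea = 1/(1 + 10^((Rb-Ra)/400))
Rb - Ra = 2000 - 2000 = 0
(Rb-Ra)/400 = 0/400 = 0.0
10^0.0 = 1.0
Ea = 1/(1 + 1.0) = 1/2.0 = 0.5000

0.5000


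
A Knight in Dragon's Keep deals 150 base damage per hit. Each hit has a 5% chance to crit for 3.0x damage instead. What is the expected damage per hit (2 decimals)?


E[dmg] = base * (1 + crit_chance * (crit_mult - 1))
cc as decimal = 5/100 = 0.05
cm - 1 = 3.0 - 1 = 2.0
Bonus factor = 0.05 * 2.0 = 0.1
Total multiplier = 1 + 0.1 = 1.1
Expected damage = 150 * 1.1 = 165.00

165.00 damage


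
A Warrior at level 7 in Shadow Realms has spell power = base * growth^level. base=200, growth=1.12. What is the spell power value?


value = base * growth^level
= 200 * 1.12^7
= 200 * 2.210681
= 442.14

442.14 spell power


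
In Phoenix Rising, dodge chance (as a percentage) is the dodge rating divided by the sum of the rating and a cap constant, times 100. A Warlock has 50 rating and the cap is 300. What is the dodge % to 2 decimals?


dodge% = 50 / (50 + 300) * 100
= 50 / 350 * 100
= 0.142857 * 100
= 14.29%

14.29%


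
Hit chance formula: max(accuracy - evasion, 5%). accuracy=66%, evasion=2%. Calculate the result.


accuracy - evasion = 66 - 2 = 64
Apply floor: max(64, 5) = 64
Hit chance = 64%

64%


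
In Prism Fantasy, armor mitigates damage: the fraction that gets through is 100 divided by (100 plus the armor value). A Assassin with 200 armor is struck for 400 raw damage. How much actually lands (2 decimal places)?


actual = 400 * 100 / (100 + 200)
= 400 * 100 / 300
= 40000 / 300
= 133.33

133.33 damage


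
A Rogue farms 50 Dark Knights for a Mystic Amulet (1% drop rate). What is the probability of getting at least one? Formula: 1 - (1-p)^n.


P(at least one) = 1 - P(none) = 1 - (1-p)^n
p = 1/100 = 0.01
1 - p = 0.99
(1 - p)^50 = 0.99^50 = 0.605006
P(at least one) = 1 - 0.605006 = 0.3950

0.3950


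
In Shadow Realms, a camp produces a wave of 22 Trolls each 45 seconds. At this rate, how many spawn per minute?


Spawns per minute = count * (60 / interval)
= 22 * (60 / 45)
= 22 * 1.3333
= 29.33

29.33 per minute


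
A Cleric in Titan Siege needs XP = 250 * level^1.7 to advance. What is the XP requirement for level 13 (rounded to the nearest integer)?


XP = 250 * level^1.7
Substitute level = 13:
XP = 250 * 13^1.7
= 250 * 78.2895
= 19572

19572 XP


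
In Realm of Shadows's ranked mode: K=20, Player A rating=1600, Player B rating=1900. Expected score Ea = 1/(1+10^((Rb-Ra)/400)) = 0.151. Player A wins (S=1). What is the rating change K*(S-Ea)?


Elo update: delta = K * (S - Ea), where S = 1 (wins)
S - Ea = 1 - 0.151 = 0.849
Rating change = 20 * 0.849
= 16.98

16.98 rating points


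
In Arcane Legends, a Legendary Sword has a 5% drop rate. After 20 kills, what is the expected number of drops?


Expected drops = kills * (drop_rate / 100)
= 20 * (5 / 100)
= 20 * 0.05
= 1.0

1.0 drops


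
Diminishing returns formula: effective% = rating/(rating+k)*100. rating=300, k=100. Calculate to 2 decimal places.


effective% = rating / (rating + k) * 100
= 300 / (300 + 100) * 100
= 300 / 400 * 100
= 0.75 * 100
= 75.00%

75.00%


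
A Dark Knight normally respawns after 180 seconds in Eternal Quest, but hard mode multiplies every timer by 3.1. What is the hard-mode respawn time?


Respawn time = base * multiplier
= 180 * 3.1
= 558.0 seconds

558.0 seconds


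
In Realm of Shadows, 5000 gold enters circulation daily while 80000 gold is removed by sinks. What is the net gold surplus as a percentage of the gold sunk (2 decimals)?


Net gold = 5000 - 80000 = -75000
Inflation rate = net / sunk * 100 = -75000 / 80000 * 100
= -0.9375 * 100
= -93.75%

-93.75%


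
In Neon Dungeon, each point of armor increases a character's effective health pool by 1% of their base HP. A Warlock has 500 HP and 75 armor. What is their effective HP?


EHP = 500 * (1 + 75/100)
= 500 * (1 + 0.75)
= 500 * 1.75
= 875.0

875.0 EHP


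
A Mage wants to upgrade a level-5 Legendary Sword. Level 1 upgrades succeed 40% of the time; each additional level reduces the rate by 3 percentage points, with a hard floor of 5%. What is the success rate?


raw_rate = 40 - 3 * (5 - 1)
= 40 - 3 * 4
= 40 - 12
= 28
Apply floor: max(28, 5) = 28%

28%


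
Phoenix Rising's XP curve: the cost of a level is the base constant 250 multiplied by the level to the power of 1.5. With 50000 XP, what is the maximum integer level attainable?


XP = 250 * level^1.5, so level = (XP / 250)^(1/1.5)
= (50000 / 250)^(1/1.5)
= 200.0^0.6667
= 34.1995
Floor: level = 34

level 34


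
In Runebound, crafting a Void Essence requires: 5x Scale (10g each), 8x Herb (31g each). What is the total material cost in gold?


Cost breakdown:
  Scale: 5 * 10 = 50
  Herb: 8 * 31 = 248
Total = 50 + 248 = 298

298 gold


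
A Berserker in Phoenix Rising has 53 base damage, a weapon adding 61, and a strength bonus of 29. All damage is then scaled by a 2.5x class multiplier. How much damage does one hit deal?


Sum base + weapon + str = 53 + 61 + 29 = 143
Multiply by 2.5:
143 * 2.5 = 357.5

357.5 damage


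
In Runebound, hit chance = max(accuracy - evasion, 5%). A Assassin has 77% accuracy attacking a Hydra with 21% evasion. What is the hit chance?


accuracy - evasion = 77 - 21 = 56
Apply floor: max(56, 5) = 56
Hit chance = 56%

56%


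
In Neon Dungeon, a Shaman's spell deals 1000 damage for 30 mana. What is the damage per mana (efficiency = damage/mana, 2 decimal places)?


Efficiency = damage / mana
= 1000 / 30
= 33.33

33.33 dmg/mana


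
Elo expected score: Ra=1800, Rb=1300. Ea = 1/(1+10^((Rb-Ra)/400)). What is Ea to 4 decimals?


Elo expected score: Ea = 1/(1 + 10^((Rb-Ra)/400))
Rb - Ra = 1300 - 1800 = -500
(Rb-Ra)/400 = -500/400 = -1.25
10^-1.25 = 0.056234
Ea = 1/(1 + 0.056234) = 1/1.056234 = 0.9468

0.9468


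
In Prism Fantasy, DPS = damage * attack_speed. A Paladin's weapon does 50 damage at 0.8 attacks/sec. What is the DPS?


DPS = damage * attack_speed
= 50 * 0.8
= 40.0

40.0 DPS


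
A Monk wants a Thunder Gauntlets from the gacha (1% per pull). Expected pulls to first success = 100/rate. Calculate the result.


Expected pulls for a geometric distribution = 1/p = 100 / rate%
= 100 / 1
= 100.0

100.0 pulls


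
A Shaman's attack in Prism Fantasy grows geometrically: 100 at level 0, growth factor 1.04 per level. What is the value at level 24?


value = base * growth^level
= 100 * 1.04^24
= 100 * 2.563304
= 256.33

256.33 attack


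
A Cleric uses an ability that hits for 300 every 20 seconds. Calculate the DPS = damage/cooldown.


DPS = damage / cooldown
= 300 / 20
= 15.00

15.00 DPS


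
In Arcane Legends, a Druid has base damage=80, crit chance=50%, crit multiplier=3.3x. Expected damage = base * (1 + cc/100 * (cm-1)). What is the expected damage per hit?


E[dmg] = base * (1 + crit_chance * (crit_mult - 1))
cc as decimal = 50/100 = 0.5
cm - 1 = 3.3 - 1 = 2.3
Bonus factor = 0.5 * 2.3 = 1.15
Total multiplier = 1 + 1.15 = 2.15
Expected damage = 80 * 2.15 = 172.00

172.00 damage


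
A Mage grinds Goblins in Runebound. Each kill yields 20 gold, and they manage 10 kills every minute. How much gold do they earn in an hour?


Gold per minute = 20 * 10 = 200
Gold per hour = 200 * 60 = 12000

12000 gold/hour


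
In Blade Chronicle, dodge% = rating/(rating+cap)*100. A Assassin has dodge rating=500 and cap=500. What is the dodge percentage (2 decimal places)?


dodge% = 500 / (500 + 500) * 100
= 500 / 1000 * 100
= 0.5 * 100
= 50.00%

50.00%


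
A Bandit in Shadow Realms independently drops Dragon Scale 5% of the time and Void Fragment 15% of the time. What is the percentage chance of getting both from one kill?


For independent events, P(both) = P(A) * P(B)
= 5% * 15%
= 75 / 100 %
= 0.75%

0.75%


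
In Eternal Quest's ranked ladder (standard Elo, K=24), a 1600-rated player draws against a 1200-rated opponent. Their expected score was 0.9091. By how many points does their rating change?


Elo update: delta = K * (S - Ea), where S = 0.5 (draws)
S - Ea = 0.5 - 0.9091 = -0.4091
Rating change = 24 * -0.4091
= -9.82

-9.82 rating points


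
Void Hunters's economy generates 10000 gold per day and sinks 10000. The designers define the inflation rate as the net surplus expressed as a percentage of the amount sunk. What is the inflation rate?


Net gold = 10000 - 10000 = 0
Inflation rate = net / sunk * 100 = 0 / 10000 * 100
= 0.0 * 100
= 0.00%

0.00%


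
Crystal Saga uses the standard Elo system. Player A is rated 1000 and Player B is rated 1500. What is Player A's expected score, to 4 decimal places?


Elo expected score: Ea = 1/(1 + 10^((Rb-Ra)/400))
Rb - Ra = 1500 - 1000 = 500
(Rb-Ra)/400 = 500/400 = 1.25
10^1.25 = 17.782794
Ea = 1/(1 + 17.782794) = 1/18.782794 = 0.0532

0.0532


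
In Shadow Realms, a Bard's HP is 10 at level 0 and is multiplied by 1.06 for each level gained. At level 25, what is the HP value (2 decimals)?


value = base * growth^level
= 10 * 1.06^25
= 10 * 4.291871
= 42.92

42.92 HP


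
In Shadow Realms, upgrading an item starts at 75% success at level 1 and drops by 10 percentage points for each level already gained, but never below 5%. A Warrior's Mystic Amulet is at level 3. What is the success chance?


raw_rate = 75 - 10 * (3 - 1)
= 75 - 10 * 2
= 75 - 20
= 55
Apply floor: max(55, 5) = 55%

55%


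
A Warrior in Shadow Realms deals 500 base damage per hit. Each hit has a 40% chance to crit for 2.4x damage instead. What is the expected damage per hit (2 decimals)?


E[dmg] = base * (1 + crit_chance * (crit_mult - 1))
cc as decimal = 40/100 = 0.4
cm - 1 = 2.4 - 1 = 1.4
Bonus factor = 0.4 * 1.4 = 0.56
Total multiplier = 1 + 0.56 = 1.56
Expected damage = 500 * 1.56 = 780.00

780.00 damage


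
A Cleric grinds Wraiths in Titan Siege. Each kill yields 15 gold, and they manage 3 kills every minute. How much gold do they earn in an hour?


Gold per minute = 15 * 3 = 45
Gold per hour = 45 * 60 = 2700

2700 gold/hour


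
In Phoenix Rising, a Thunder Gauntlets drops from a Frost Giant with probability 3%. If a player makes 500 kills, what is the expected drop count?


Expected drops = kills * (drop_rate / 100)
= 500 * (3 / 100)
= 500 * 0.03
= 15.0

15.0 drops


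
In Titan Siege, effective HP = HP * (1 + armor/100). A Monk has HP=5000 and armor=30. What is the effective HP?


EHP = 5000 * (1 + 30/100)
= 5000 * (1 + 0.3)
= 5000 * 1.3
= 6500.0

6500.0 EHP


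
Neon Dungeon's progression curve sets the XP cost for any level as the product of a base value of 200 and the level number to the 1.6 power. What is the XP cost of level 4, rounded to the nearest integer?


XP = 200 * level^1.6
Substitute level = 4:
XP = 200 * 4^1.6
= 200 * 9.1896
= 1838

1838 XP


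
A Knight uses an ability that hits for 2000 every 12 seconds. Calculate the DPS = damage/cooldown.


DPS = damage / cooldown
= 2000 / 12
= 166.67

166.67 DPS


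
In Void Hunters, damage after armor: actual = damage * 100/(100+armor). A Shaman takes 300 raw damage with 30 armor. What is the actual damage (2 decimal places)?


actual = 300 * 100 / (100 + 30)
= 300 * 100 / 130
= 30000 / 130
= 230.77

230.77 damage


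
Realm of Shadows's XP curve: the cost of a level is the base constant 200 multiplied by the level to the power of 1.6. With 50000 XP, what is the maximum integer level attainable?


XP = 200 * level^1.6, so level = (XP / 200)^(1/1.6)
= (50000 / 200)^(1/1.6)
= 250.0^0.625
= 31.5292
Floor: level = 31

level 31


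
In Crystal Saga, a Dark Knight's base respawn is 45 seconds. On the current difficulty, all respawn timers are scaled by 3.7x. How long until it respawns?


Respawn time = base * multiplier
= 45 * 3.7
= 166.5 seconds

166.5 seconds


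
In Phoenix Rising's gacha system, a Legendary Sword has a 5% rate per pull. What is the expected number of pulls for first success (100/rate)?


Expected pulls for a geometric distribution = 1/p = 100 / rate%
= 100 / 5
= 20.0

20.0 pulls


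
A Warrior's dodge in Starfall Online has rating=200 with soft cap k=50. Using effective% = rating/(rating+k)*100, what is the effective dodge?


effective% = rating / (rating + k) * 100
= 200 / (200 + 50) * 100
= 200 / 250 * 100
= 0.8 * 100
= 80.00%

80.00%


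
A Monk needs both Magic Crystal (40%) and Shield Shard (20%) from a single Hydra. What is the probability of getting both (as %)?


For independent events, P(both) = P(A) * P(B)
= 40% * 20%
= 800 / 100 %
= 8.0%

8.0%


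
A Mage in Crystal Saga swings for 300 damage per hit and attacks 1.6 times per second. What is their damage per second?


DPS = damage * attack_speed
= 300 * 1.6
= 480.0

480.0 DPS


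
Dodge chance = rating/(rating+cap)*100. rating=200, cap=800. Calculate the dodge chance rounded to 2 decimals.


dodge% = 200 / (200 + 800) * 100
= 200 / 1000 * 100
= 0.2 * 100
= 20.00%

20.00%


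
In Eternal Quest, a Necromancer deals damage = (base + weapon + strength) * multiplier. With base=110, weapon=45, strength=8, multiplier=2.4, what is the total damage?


Sum base + weapon + str = 110 + 45 + 8 = 163
Multiply by 2.4:
163 * 2.4 = 391.2

391.2 damage


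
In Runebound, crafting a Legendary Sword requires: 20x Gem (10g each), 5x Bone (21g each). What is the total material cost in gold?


Cost breakdown:
  Gem: 20 * 10 = 200
  Bone: 5 * 21 = 105
Total = 200 + 105 = 305

305 gold


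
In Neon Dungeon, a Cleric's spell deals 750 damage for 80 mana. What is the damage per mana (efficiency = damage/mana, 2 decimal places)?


Efficiency = damage / mana
= 750 / 80
= 9.38

9.38 dmg/mana


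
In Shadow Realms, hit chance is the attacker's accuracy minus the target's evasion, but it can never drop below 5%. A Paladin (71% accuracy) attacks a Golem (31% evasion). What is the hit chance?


accuracy - evasion = 71 - 31 = 40
Apply floor: max(40, 5) = 40
Hit chance = 40%

40%


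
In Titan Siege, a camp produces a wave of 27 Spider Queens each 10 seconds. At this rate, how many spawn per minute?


Spawns per minute = count * (60 / interval)
= 27 * (60 / 10)
= 27 * 6.0
= 162.0

162.0 per minute


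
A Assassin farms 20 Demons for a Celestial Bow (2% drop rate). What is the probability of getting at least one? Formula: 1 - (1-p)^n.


P(at least one) = 1 - P(none) = 1 - (1-p)^n
p = 2/100 = 0.02
1 - p = 0.98
(1 - p)^20 = 0.98^20 = 0.667608
P(at least one) = 1 - 0.667608 = 0.3324

0.3324


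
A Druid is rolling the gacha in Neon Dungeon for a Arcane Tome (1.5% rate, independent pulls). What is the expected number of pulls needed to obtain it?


Expected pulls for a geometric distribution = 1/p = 100 / rate%
= 100 / 1.5
= 66.67

66.67 pulls


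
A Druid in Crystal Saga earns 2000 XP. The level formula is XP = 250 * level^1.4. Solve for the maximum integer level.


XP = 250 * level^1.4, so level = (XP / 250)^(1/1.4)
= (2000 / 250)^(1/1.4)
= 8.0^0.7143
= 4.4164
Floor: level = 4

level 4


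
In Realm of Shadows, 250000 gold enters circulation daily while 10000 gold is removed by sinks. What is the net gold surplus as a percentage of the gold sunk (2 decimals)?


Net gold = 250000 - 10000 = 240000
Inflation rate = net / sunk * 100 = 240000 / 10000 * 100
= 24.0 * 100
= 2400.00%

2400.00%


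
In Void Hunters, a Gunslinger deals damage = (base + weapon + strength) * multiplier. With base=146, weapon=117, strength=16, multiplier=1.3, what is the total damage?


Sum base + weapon + str = 146 + 117 + 16 = 279
Multiply by 1.3:
279 * 1.3 = 362.7

362.7 damage


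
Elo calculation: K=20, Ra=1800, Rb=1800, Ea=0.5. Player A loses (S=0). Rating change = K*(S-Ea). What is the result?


Elo update: delta = K * (S - Ea), where S = 0 (loses)
S - Ea = 0 - 0.5 = -0.5
Rating change = 20 * -0.5
= -10.00

-10.00 rating points


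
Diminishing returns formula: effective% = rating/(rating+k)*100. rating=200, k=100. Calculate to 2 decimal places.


effective% = rating / (rating + k) * 100
= 200 / (200 + 100) * 100
= 200 / 300 * 100
= 0.666667 * 100
= 66.67%

66.67%


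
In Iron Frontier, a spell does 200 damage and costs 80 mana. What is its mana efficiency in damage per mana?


Efficiency = damage / mana
= 200 / 80
= 2.50

2.50 dmg/mana


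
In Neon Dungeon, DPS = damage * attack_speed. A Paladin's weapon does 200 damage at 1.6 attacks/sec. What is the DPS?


DPS = damage * attack_speed
= 200 * 1.6
= 320.0

320.0 DPS


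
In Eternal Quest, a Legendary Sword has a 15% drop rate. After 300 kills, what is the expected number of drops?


Expected drops = kills * (drop_rate / 100)
= 300 * (15 / 100)
= 300 * 0.15
= 45.0

45.0 drops


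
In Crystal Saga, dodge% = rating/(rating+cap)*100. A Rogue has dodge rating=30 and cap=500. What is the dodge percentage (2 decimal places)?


dodge% = 30 / (30 + 500) * 100
= 30 / 530 * 100
= 0.056604 * 100
= 5.66%

5.66%


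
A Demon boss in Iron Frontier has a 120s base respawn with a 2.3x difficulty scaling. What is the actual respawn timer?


Respawn time = base * multiplier
= 120 * 2.3
= 276.0 seconds

276.0 seconds


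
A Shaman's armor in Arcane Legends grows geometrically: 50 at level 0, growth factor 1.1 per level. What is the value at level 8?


value = base * growth^level
= 50 * 1.1^8
= 50 * 2.143589
= 107.18

107.18 armor


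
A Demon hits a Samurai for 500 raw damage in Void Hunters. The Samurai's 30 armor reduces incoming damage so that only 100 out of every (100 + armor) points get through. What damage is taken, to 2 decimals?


actual = 500 * 100 / (100 + 30)
= 500 * 100 / 130
= 50000 / 130
= 384.62

384.62 damage


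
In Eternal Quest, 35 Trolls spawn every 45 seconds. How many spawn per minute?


Spawns per minute = count * (60 / interval)
= 35 * (60 / 45)
= 35 * 1.3333
= 46.67

46.67 per minute


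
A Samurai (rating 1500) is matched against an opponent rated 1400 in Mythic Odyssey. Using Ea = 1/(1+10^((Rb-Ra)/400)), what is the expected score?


Elo expected score: Ea = 1/(1 + 10^((Rb-Ra)/400))
Rb - Ra = 1400 - 1500 = -100
(Rb-Ra)/400 = -100/400 = -0.25
10^-0.25 = 0.562341
Ea = 1/(1 + 0.562341) = 1/1.562341 = 0.6401

0.6401


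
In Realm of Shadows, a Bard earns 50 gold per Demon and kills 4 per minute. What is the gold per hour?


Gold per minute = 50 * 4 = 200
Gold per hour = 200 * 60 = 12000

12000 gold/hour


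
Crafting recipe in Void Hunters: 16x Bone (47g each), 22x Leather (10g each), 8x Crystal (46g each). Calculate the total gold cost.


Cost breakdown:
  Bone: 16 * 47 = 752
  Leather: 22 * 10 = 220
  Crystal: 8 * 46 = 368
Total = 752 + 220 + 368 = 1340

1340 gold


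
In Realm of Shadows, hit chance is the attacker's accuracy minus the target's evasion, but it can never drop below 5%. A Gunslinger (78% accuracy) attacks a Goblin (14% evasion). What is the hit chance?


accuracy - evasion = 78 - 14 = 64
Apply floor: max(64, 5) = 64
Hit chance = 64%

64%


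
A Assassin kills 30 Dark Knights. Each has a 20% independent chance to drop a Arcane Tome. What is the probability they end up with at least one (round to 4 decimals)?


P(at least one) = 1 - P(none) = 1 - (1-p)^n
p = 20/100 = 0.2
1 - p = 0.8
(1 - p)^30 = 0.8^30 = 0.001238
P(at least one) = 1 - 0.001238 = 0.9988

0.9988


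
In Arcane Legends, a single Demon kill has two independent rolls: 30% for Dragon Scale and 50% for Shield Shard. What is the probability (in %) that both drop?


For independent events, P(both) = P(A) * P(B)
= 30% * 50%
= 1500 / 100 %
= 15.0%

15.0%


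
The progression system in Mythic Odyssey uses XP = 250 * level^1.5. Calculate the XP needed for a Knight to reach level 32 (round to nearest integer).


XP = 250 * level^1.5
Substitute level = 32:
XP = 250 * 32^1.5
= 250 * 181.0193
= 45255

45255 XP


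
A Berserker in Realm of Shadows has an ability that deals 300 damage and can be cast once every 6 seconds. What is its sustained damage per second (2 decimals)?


DPS = damage / cooldown
= 300 / 6
= 50.00

50.00 DPS


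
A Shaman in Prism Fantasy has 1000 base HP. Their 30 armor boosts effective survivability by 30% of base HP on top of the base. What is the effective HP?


EHP = 1000 * (1 + 30/100)
= 1000 * (1 + 0.3)
= 1000 * 1.3
= 1300.0

1300.0 EHP


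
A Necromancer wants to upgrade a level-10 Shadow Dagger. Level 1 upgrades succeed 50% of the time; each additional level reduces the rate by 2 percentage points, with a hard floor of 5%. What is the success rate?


raw_rate = 50 - 2 * (10 - 1)
= 50 - 2 * 9
= 50 - 18
= 32
Apply floor: max(32, 5) = 32%

32%


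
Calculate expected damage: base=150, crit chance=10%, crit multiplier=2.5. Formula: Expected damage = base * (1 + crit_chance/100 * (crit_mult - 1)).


E[dmg] = base * (1 + crit_chance * (crit_mult - 1))
cc as decimal = 10/100 = 0.1
cm - 1 = 2.5 - 1 = 1.5
Bonus factor = 0.1 * 1.5 = 0.15
Total multiplier = 1 + 0.15 = 1.15
Expected damage = 150 * 1.15 = 172.50

172.50 damage


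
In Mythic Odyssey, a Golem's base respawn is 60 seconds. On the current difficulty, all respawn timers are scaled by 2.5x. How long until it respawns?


Respawn time = base * multiplier
= 60 * 2.5
= 150.0 seconds

150.0 seconds


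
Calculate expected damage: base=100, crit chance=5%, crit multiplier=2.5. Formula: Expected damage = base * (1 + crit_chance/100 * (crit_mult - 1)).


E[dmg] = base * (1 + crit_chance * (crit_mult - 1))
cc as decimal = 5/100 = 0.05
cm - 1 = 2.5 - 1 = 1.5
Bonus factor = 0.05 * 1.5 = 0.075
Total multiplier = 1 + 0.075 = 1.075
Expected damage = 100 * 1.075 = 107.50

107.50 damage


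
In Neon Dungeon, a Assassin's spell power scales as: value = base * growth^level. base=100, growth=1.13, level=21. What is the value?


value = base * growth^level
= 100 * 1.13^21
= 100 * 13.021089
= 1302.11

1302.11 spell power


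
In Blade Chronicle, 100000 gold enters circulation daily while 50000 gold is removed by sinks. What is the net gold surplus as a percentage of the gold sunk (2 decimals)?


Net gold = 100000 - 50000 = 50000
Inflation rate = net / sunk * 100 = 50000 / 50000 * 100
= 1.0 * 100
= 100.00%

100.00%


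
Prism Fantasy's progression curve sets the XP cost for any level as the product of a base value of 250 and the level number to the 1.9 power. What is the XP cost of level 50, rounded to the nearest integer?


XP = 250 * level^1.9
Substitute level = 50:
XP = 250 * 50^1.9
= 250 * 1690.6083
= 422652

422652 XP


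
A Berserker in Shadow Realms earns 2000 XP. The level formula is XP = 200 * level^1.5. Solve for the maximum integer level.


XP = 200 * level^1.5, so level = (XP / 200)^(1/1.5)
= (2000 / 200)^(1/1.5)
= 10.0^0.6667
= 4.6416
Floor: level = 4

level 4


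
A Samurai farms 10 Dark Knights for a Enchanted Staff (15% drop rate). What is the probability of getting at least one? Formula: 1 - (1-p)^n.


P(at least one) = 1 - P(none) = 1 - (1-p)^n
p = 15/100 = 0.15
1 - p = 0.85
(1 - p)^10 = 0.85^10 = 0.196874
P(at least one) = 1 - 0.196874 = 0.8031

0.8031


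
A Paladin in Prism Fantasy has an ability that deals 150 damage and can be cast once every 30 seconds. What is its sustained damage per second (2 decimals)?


DPS = damage / cooldown
= 150 / 30
= 5.00

5.00 DPS


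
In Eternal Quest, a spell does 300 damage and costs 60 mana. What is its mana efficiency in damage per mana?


Efficiency = damage / mana
= 300 / 60
= 5.00

5.00 dmg/mana


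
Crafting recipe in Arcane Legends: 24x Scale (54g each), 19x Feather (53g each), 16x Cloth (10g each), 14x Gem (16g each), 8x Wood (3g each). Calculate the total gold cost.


Cost breakdown:
  Scale: 24 * 54 = 1296
  Feather: 19 * 53 = 1007
  Cloth: 16 * 10 = 160
  Gem: 14 * 16 = 224
  Wood: 8 * 3 = 24
Total = 1296 + 1007 + 160 + 224 + 24 = 2711

2711 gold


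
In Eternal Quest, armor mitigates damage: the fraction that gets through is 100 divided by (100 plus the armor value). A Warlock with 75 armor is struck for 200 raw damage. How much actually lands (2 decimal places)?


actual = 200 * 100 / (100 + 75)
= 200 * 100 / 175
= 20000 / 175
= 114.29

114.29 damage


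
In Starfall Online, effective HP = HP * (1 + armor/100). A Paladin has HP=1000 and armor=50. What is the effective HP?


EHP = 1000 * (1 + 50/100)
= 1000 * (1 + 0.5)
= 1000 * 1.5
= 1500.0

1500.0 EHP


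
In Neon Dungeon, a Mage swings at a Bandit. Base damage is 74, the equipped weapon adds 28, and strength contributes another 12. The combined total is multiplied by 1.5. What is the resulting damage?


Sum base + weapon + str = 74 + 28 + 12 = 114
Multiply by 1.5:
114 * 1.5 = 171.0

171.0 damage


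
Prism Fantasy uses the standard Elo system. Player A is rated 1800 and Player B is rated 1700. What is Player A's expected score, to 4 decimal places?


Elo expected score: Ea = 1/(1 + 10^((Rb-Ra)/400))
Rb - Ra = 1700 - 1800 = -100
(Rb-Ra)/400 = -100/400 = -0.25
10^-0.25 = 0.562341
Ea = 1/(1 + 0.562341) = 1/1.562341 = 0.6401

0.6401


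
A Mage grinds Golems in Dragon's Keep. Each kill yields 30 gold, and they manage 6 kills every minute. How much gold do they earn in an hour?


Gold per minute = 30 * 6 = 180
Gold per hour = 180 * 60 = 10800

10800 gold/hour


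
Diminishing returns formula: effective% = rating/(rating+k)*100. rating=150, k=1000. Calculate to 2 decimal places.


effective% = rating / (rating + k) * 100
= 150 / (150 + 1000) * 100
= 150 / 1150 * 100
= 0.130435 * 100
= 13.04%

13.04%


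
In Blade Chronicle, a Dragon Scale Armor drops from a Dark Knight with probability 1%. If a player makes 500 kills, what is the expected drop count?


Expected drops = kills * (drop_rate / 100)
= 500 * (1 / 100)
= 500 * 0.01
= 5.0

5.0 drops


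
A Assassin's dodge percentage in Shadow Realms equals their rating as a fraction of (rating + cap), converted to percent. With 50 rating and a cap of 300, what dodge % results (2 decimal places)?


dodge% = 50 / (50 + 300) * 100
= 50 / 350 * 100
= 0.142857 * 100
= 14.29%

14.29%


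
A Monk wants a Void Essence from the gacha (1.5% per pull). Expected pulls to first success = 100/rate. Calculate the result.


Expected pulls for a geometric distribution = 1/p = 100 / rate%
= 100 / 1.5
= 66.67

66.67 pulls


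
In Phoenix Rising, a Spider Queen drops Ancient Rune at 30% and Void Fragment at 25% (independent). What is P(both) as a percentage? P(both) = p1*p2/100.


For independent events, P(both) = P(A) * P(B)
= 30% * 25%
= 750 / 100 %
= 7.5%

7.5%


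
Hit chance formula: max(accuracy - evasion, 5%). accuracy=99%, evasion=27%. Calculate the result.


accuracy - evasion = 99 - 27 = 72
Apply floor: max(72, 5) = 72
Hit chance = 72%

72%


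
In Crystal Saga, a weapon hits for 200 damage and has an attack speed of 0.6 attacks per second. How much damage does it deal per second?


DPS = damage * attack_speed
= 200 * 0.6
= 120.0

120.0 DPS


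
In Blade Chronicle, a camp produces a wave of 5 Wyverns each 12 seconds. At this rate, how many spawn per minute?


Spawns per minute = count * (60 / interval)
= 5 * (60 / 12)
= 5 * 5.0
= 25.0

25.0 per minute


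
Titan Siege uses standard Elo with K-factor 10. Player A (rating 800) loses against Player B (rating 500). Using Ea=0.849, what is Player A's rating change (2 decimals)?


Elo update: delta = K * (S - Ea), where S = 0 (loses)
S - Ea = 0 - 0.849 = -0.849
Rating change = 10 * -0.849
= -8.49

-8.49 rating points


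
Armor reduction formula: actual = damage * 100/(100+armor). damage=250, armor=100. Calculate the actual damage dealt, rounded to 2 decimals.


actual = 250 * 100 / (100 + 100)
= 250 * 100 / 200
= 25000 / 200
= 125.00

125.00 damage


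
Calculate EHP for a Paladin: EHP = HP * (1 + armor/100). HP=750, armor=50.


EHP = 750 * (1 + 50/100)
= 750 * (1 + 0.5)
= 750 * 1.5
= 1125.0

1125.0 EHP


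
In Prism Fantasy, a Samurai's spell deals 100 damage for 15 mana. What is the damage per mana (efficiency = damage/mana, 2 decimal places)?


Efficiency = damage / mana
= 100 / 15
= 6.67

6.67 dmg/mana


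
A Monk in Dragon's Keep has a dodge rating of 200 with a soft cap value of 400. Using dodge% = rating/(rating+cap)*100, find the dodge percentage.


dodge% = 200 / (200 + 400) * 100
= 200 / 600 * 100
= 0.333333 * 100
= 33.33%

33.33%
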